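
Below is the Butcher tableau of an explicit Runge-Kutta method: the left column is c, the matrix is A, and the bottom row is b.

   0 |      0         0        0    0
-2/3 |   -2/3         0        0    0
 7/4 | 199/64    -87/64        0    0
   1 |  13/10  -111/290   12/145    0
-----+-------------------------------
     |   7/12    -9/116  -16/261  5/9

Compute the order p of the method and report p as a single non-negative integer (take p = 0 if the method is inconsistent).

b = (7/12, -9/116, -16/261, 5/9)
c = (0, -2/3, 7/4, 1)
Ac = (0, 0, 29/32, 2/5)
Σ b_i: 7/12·1 + (-9/116)·1 + (-16/261)·1 + 5/9·1 = 1 ✓
b·c: (-9/116)·(-2/3) + (-16/261)·7/4 + 5/9·1 = 1/2 ✓
b·c²: (-9/116)·4/9 + (-16/261)·49/16 + 5/9·1 = 1/3 ✓
b·Ac: (-16/261)·29/32 + 5/9·2/5 = 1/6 ✓
b·c³: (-9/116)·(-8/27) + (-16/261)·343/64 + 5/9·1 = 1/4 ✓
b·(c∘Ac): (-16/261)·203/128 + 5/9·2/5 = 1/8 ✓
b·Ac²: (-16/261)·(-29/48) + 5/9·1/12 = 1/12 ✓
b·A²c: 5/9·3/40 = 1/24 ✓; 4 stages ⇒ order 4.

4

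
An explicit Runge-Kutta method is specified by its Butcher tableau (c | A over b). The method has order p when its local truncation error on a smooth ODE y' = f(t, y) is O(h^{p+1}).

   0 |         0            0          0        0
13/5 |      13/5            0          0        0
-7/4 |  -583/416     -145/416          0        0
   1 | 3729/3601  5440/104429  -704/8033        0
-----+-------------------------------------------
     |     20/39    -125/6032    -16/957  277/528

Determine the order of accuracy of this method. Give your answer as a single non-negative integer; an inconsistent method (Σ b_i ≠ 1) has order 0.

b = (20/39, -125/6032, -16/957, 277/528)
c = (0, 13/5, -7/4, 1)
Ac = (0, 0, -29/32, 80/277)
Σ b_i: 20/39·1 + (-125/6032)·1 + (-16/957)·1 + 277/528·1 = 1 ✓
b·c: (-125/6032)·13/5 + (-16/957)·(-7/4) + 277/528·1 = 1/2 ✓
b·c²: (-125/6032)·169/25 + (-16/957)·49/16 + 277/528·1 = 1/3 ✓
b·Ac: (-16/957)·(-29/32) + 277/528·80/277 = 1/6 ✓
b·c³: (-125/6032)·2197/125 + (-16/957)·(-343/64) + 277/528·1 = 1/4 ✓
b·(c∘Ac): (-16/957)·203/128 + 277/528·80/277 = 1/8 ✓
b·Ac²: (-16/957)·(-377/160) + 277/528·116/1385 = 1/12 ✓
b·A²c: 277/528·22/277 = 1/24 ✓; 4 stages ⇒ order 4.

4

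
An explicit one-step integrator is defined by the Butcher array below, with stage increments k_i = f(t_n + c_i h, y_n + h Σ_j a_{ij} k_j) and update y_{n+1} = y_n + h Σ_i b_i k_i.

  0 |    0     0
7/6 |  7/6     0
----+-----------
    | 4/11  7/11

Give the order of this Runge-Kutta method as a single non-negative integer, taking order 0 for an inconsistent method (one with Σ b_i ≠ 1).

1

b = (4/11, 7/11)
c = (0, 7/6)
Σ b_i: 4/11·1 + 7/11·1 = 1 ✓
b·c: 7/11·7/6 = 49/66 ≠ 1/2 ⇒ order 1.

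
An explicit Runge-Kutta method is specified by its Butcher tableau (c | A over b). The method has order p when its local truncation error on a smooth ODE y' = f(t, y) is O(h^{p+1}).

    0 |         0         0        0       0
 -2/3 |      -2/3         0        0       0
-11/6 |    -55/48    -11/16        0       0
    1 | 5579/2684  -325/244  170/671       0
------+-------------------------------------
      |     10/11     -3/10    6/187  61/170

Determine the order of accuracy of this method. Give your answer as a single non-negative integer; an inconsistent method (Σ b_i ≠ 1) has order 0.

4

b = (10/11, -3/10, 6/187, 61/170)
c = (0, -2/3, -11/6, 1)
Ac = (0, 0, 11/24, 155/366)
Σ b_i: 10/11·1 + (-3/10)·1 + 6/187·1 + 61/170·1 = 1 ✓
b·c: (-3/10)·(-2/3) + 6/187·(-11/6) + 61/170·1 = 1/2 ✓
b·c²: (-3/10)·4/9 + 6/187·121/36 + 61/170·1 = 1/3 ✓
b·Ac: 6/187·11/24 + 61/170·155/366 = 1/6 ✓
b·c³: (-3/10)·(-8/27) + 6/187·(-1331/216) + 61/170·1 = 1/4 ✓
b·(c∘Ac): 6/187·(-121/144) + 61/170·155/366 = 1/8 ✓
b·Ac²: 6/187·(-11/36) + 61/170·95/366 = 1/12 ✓
b·A²c: 61/170·85/732 = 1/24 ✓; 4 stages ⇒ order 4.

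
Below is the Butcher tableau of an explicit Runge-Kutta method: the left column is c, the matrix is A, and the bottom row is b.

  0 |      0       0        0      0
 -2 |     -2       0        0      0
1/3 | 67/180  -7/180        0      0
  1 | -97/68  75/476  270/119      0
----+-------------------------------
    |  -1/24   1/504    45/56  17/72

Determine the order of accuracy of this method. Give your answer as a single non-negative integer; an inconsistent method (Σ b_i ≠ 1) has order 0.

b = (-1/24, 1/504, 45/56, 17/72)
c = (0, -2, 1/3, 1)
Ac = (0, 0, 7/90, 15/34)
Σ b_i: (-1/24)·1 + 1/504·1 + 45/56·1 + 17/72·1 = 1 ✓
b·c: 1/504·(-2) + 45/56·1/3 + 17/72·1 = 1/2 ✓
b·c²: 1/504·4 + 45/56·1/9 + 17/72·1 = 1/3 ✓
b·Ac: 45/56·7/90 + 17/72·15/34 = 1/6 ✓
b·c³: 1/504·(-8) + 45/56·1/27 + 17/72·1 = 1/4 ✓
b·(c∘Ac): 45/56·7/270 + 17/72·15/34 = 1/8 ✓
b·Ac²: 45/56·(-7/45) + 17/72·15/17 = 1/12 ✓
b·A²c: 17/72·3/17 = 1/24 ✓; 4 stages ⇒ order 4.

4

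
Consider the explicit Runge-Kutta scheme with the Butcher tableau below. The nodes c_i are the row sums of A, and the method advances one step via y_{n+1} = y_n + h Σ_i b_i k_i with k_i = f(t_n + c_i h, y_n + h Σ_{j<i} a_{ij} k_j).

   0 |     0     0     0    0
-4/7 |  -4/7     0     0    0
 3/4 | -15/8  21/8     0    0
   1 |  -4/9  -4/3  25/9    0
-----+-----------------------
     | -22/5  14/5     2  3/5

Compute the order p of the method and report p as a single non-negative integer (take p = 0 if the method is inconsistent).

2

b = (-22/5, 14/5, 2, 3/5)
c = (0, -4/7, 3/4, 1)
Ac = (0, 0, -3/2, 239/84)
Σ b_i: (-22/5)·1 + 14/5·1 + 2·1 + 3/5·1 = 1 ✓
b·c: 14/5·(-4/7) + 2·3/4 + 3/5·1 = 1/2 ✓
b·c²: 14/5·16/49 + 2·9/16 + 3/5·1 = 739/280 ≠ 1/3 ⇒ order 2.
b·Ac: 2·(-3/2) + 3/5·239/84 = -181/140 ≠ 1/6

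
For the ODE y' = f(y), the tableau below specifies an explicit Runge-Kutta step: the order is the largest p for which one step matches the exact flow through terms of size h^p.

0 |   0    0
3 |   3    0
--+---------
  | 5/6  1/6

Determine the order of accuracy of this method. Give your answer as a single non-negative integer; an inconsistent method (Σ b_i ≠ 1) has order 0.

2

b = (5/6, 1/6)
c = (0, 3)
Σ b_i: 5/6·1 + 1/6·1 = 1 ✓
b·c: 1/6·3 = 1/2 ✓; 2 stages ⇒ order 2.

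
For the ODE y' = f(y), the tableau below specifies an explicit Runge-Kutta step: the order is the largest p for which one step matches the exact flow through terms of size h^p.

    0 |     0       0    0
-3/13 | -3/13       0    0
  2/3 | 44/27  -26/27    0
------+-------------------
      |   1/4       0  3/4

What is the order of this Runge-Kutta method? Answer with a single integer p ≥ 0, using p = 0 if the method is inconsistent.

3

b = (1/4, 0, 3/4)
c = (0, -3/13, 2/3)
Ac = (0, 0, 2/9)
Σ b_i: 1/4·1 + 3/4·1 = 1 ✓
b·c: 3/4·2/3 = 1/2 ✓
b·c²: 3/4·4/9 = 1/3 ✓
b·Ac: 3/4·2/9 = 1/6 ✓; 3 stages ⇒ order 3.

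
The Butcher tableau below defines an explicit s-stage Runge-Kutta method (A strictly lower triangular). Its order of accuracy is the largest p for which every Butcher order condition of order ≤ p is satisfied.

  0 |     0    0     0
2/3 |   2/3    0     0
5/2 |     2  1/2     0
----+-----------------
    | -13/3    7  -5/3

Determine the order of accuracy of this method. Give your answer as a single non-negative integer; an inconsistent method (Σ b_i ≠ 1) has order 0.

b = (-13/3, 7, -5/3)
c = (0, 2/3, 5/2)
Ac = (0, 0, 1/3)
Σ b_i: (-13/3)·1 + 7·1 + (-5/3)·1 = 1 ✓
b·c: 7·2/3 + (-5/3)·5/2 = 1/2 ✓
b·c²: 7·4/9 + (-5/3)·25/4 = -263/36 ≠ 1/3 ⇒ order 2.
b·Ac: (-5/3)·1/3 = -5/9 ≠ 1/6

2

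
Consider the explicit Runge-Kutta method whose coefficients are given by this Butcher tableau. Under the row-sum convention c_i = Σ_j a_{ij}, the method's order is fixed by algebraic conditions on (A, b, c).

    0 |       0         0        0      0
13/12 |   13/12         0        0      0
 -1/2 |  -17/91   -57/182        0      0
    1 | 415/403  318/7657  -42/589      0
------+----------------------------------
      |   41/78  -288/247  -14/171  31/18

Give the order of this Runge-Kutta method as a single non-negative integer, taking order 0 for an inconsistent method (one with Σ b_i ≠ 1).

4

b = (41/78, -288/247, -14/171, 31/18)
c = (0, 13/12, -1/2, 1)
Ac = (0, 0, -19/56, 5/62)
Σ b_i: 41/78·1 + (-288/247)·1 + (-14/171)·1 + 31/18·1 = 1 ✓
b·c: (-288/247)·13/12 + (-14/171)·(-1/2) + 31/18·1 = 1/2 ✓
b·c²: (-288/247)·169/144 + (-14/171)·1/4 + 31/18·1 = 1/3 ✓
b·Ac: (-14/171)·(-19/56) + 31/18·5/62 = 1/6 ✓
b·c³: (-288/247)·2197/1728 + (-14/171)·(-1/8) + 31/18·1 = 1/4 ✓
b·(c∘Ac): (-14/171)·19/112 + 31/18·5/62 = 1/8 ✓
b·Ac²: (-14/171)·(-247/672) + 31/18·23/744 = 1/12 ✓
b·A²c: 31/18·3/124 = 1/24 ✓; 4 stages ⇒ order 4.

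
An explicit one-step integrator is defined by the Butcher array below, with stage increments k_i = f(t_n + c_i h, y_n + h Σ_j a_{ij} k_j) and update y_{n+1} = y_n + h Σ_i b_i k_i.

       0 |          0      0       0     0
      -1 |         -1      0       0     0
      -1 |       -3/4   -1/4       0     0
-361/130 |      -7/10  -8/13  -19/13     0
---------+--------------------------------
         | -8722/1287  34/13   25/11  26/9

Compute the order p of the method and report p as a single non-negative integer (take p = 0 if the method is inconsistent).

b = (-8722/1287, 34/13, 25/11, 26/9)
c = (0, -1, -1, -361/130)
Ac = (0, 0, 1/4, 27/13)
Σ b_i: (-8722/1287)·1 + 34/13·1 + 25/11·1 + 26/9·1 = 1 ✓
b·c: 34/13·(-1) + 25/11·(-1) + 26/9·(-361/130) = -83078/6435 ≠ 1/2 ⇒ order 1.

1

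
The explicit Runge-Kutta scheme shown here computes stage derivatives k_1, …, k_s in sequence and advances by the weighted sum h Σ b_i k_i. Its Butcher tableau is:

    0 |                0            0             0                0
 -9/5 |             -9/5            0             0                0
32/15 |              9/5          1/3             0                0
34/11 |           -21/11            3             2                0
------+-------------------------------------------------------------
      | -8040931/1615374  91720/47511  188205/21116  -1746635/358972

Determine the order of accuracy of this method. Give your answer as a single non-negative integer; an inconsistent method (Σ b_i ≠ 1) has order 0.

3

b = (-8040931/1615374, 91720/47511, 188205/21116, -1746635/358972)
c = (0, -9/5, 32/15, 34/11)
Ac = (0, 0, -3/5, -17/15)
Σ b_i: (-8040931/1615374)·1 + 91720/47511·1 + 188205/21116·1 + (-1746635/358972)·1 = 1 ✓
b·c: 91720/47511·(-9/5) + 188205/21116·32/15 + (-1746635/358972)·34/11 = 1/2 ✓
b·c²: 91720/47511·81/25 + 188205/21116·1024/225 + (-1746635/358972)·1156/121 = 1/3 ✓
b·Ac: 188205/21116·(-3/5) + (-1746635/358972)·(-17/15) = 1/6 ✓
b·c³: 91720/47511·(-729/125) + 188205/21116·32768/3375 + (-1746635/358972)·39304/1331 = -893737022/13065525 ≠ 1/4 ⇒ order 3.
b·(c∘Ac): 188205/21116·(-32/25) + (-1746635/358972)·(-578/165) = 892577/158370 ≠ 1/8
b·Ac²: 188205/21116·27/25 + (-1746635/358972)·847/45 = -661952437/8076870 ≠ 1/12
b·A²c: (-1746635/358972)·(-6/5) = 1047981/179486 ≠ 1/24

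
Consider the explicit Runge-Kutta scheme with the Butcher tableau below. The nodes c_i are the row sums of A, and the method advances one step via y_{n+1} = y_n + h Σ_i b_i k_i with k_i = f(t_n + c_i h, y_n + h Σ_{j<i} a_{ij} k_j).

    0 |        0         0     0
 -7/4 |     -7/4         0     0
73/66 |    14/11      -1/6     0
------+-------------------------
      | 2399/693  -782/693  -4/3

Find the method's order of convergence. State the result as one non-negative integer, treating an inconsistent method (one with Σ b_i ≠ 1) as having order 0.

2

b = (2399/693, -782/693, -4/3)
c = (0, -7/4, 73/66)
Ac = (0, 0, 7/24)
Σ b_i: 2399/693·1 + (-782/693)·1 + (-4/3)·1 = 1 ✓
b·c: (-782/693)·(-7/4) + (-4/3)·73/66 = 1/2 ✓
b·c²: (-782/693)·49/16 + (-4/3)·5329/4356 = -132953/26136 ≠ 1/3 ⇒ order 2.
b·Ac: (-4/3)·7/24 = -7/18 ≠ 1/6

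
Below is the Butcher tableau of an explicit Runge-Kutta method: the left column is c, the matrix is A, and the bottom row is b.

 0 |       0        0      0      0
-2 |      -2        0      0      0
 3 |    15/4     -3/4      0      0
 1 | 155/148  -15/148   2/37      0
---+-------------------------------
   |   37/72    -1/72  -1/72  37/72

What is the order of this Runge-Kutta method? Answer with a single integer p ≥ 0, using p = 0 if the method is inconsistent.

b = (37/72, -1/72, -1/72, 37/72)
c = (0, -2, 3, 1)
Ac = (0, 0, 3/2, 27/74)
Σ b_i: 37/72·1 + (-1/72)·1 + (-1/72)·1 + 37/72·1 = 1 ✓
b·c: (-1/72)·(-2) + (-1/72)·3 + 37/72·1 = 1/2 ✓
b·c²: (-1/72)·4 + (-1/72)·9 + 37/72·1 = 1/3 ✓
b·Ac: (-1/72)·3/2 + 37/72·27/74 = 1/6 ✓
b·c³: (-1/72)·(-8) + (-1/72)·27 + 37/72·1 = 1/4 ✓
b·(c∘Ac): (-1/72)·9/2 + 37/72·27/74 = 1/8 ✓
b·Ac²: (-1/72)·(-3) + 37/72·3/37 = 1/12 ✓
b·A²c: 37/72·3/37 = 1/24 ✓; 4 stages ⇒ order 4.

4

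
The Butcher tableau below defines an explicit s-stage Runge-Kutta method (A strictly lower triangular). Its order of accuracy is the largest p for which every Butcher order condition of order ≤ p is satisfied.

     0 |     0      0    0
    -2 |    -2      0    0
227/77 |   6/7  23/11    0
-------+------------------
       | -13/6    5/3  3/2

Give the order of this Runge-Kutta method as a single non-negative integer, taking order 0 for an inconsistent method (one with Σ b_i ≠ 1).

1

b = (-13/6, 5/3, 3/2)
c = (0, -2, 227/77)
Ac = (0, 0, -46/11)
Σ b_i: (-13/6)·1 + 5/3·1 + 3/2·1 = 1 ✓
b·c: 5/3·(-2) + 3/2·227/77 = 503/462 ≠ 1/2 ⇒ order 1.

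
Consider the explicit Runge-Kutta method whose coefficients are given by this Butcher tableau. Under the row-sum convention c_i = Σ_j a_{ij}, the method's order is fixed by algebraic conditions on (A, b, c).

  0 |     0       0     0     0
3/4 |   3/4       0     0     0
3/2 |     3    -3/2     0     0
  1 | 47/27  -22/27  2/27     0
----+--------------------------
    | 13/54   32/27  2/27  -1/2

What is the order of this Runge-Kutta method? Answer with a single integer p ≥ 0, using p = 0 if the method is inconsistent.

4

b = (13/54, 32/27, 2/27, -1/2)
c = (0, 3/4, 3/2, 1)
Ac = (0, 0, -9/8, -1/2)
Σ b_i: 13/54·1 + 32/27·1 + 2/27·1 + (-1/2)·1 = 1 ✓
b·c: 32/27·3/4 + 2/27·3/2 + (-1/2)·1 = 1/2 ✓
b·c²: 32/27·9/16 + 2/27·9/4 + (-1/2)·1 = 1/3 ✓
b·Ac: 2/27·(-9/8) + (-1/2)·(-1/2) = 1/6 ✓
b·c³: 32/27·27/64 + 2/27·27/8 + (-1/2)·1 = 1/4 ✓
b·(c∘Ac): 2/27·(-27/16) + (-1/2)·(-1/2) = 1/8 ✓
b·Ac²: 2/27·(-27/32) + (-1/2)·(-7/24) = 1/12 ✓
b·A²c: (-1/2)·(-1/12) = 1/24 ✓; 4 stages ⇒ order 4.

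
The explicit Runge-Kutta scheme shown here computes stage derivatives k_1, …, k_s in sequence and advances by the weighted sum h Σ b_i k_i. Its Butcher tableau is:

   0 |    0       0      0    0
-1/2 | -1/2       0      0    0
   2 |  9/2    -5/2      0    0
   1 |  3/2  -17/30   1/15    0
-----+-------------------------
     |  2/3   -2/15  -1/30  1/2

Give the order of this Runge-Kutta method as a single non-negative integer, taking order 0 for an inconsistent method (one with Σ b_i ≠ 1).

4

b = (2/3, -2/15, -1/30, 1/2)
c = (0, -1/2, 2, 1)
Ac = (0, 0, 5/4, 5/12)
Σ b_i: 2/3·1 + (-2/15)·1 + (-1/30)·1 + 1/2·1 = 1 ✓
b·c: (-2/15)·(-1/2) + (-1/30)·2 + 1/2·1 = 1/2 ✓
b·c²: (-2/15)·1/4 + (-1/30)·4 + 1/2·1 = 1/3 ✓
b·Ac: (-1/30)·5/4 + 1/2·5/12 = 1/6 ✓
b·c³: (-2/15)·(-1/8) + (-1/30)·8 + 1/2·1 = 1/4 ✓
b·(c∘Ac): (-1/30)·5/2 + 1/2·5/12 = 1/8 ✓
b·Ac²: (-1/30)·(-5/8) + 1/2·1/8 = 1/12 ✓
b·A²c: 1/2·1/12 = 1/24 ✓; 4 stages ⇒ order 4.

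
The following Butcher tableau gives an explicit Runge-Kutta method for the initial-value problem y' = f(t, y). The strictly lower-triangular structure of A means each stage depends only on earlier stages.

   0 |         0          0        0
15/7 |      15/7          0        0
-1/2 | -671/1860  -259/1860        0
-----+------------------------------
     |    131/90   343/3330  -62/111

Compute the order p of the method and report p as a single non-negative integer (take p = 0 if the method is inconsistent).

3

b = (131/90, 343/3330, -62/111)
c = (0, 15/7, -1/2)
Ac = (0, 0, -37/124)
Σ b_i: 131/90·1 + 343/3330·1 + (-62/111)·1 = 1 ✓
b·c: 343/3330·15/7 + (-62/111)·(-1/2) = 1/2 ✓
b·c²: 343/3330·225/49 + (-62/111)·1/4 = 1/3 ✓
b·Ac: (-62/111)·(-37/124) = 1/6 ✓; 3 stages ⇒ order 3.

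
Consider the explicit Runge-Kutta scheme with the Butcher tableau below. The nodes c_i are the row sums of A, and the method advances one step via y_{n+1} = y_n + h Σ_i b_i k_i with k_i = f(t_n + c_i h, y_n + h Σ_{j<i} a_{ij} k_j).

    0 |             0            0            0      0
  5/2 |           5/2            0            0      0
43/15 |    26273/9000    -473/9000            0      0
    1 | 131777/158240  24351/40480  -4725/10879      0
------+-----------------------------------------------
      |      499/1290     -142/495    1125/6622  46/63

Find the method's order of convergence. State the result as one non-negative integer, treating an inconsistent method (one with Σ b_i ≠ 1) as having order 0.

4

b = (499/1290, -142/495, 1125/6622, 46/63)
c = (0, 5/2, 43/15, 1)
Ac = (0, 0, -473/3600, 381/1472)
Σ b_i: 499/1290·1 + (-142/495)·1 + 1125/6622·1 + 46/63·1 = 1 ✓
b·c: (-142/495)·5/2 + 1125/6622·43/15 + 46/63·1 = 1/2 ✓
b·c²: (-142/495)·25/4 + 1125/6622·1849/225 + 46/63·1 = 1/3 ✓
b·Ac: 1125/6622·(-473/3600) + 46/63·381/1472 = 1/6 ✓
b·c³: (-142/495)·125/8 + 1125/6622·79507/3375 + 46/63·1 = 1/4 ✓
b·(c∘Ac): 1125/6622·(-20339/54000) + 46/63·381/1472 = 1/8 ✓
b·Ac²: 1125/6622·(-473/1440) + 46/63·561/2944 = 1/12 ✓
b·A²c: 46/63·21/368 = 1/24 ✓; 4 stages ⇒ order 4.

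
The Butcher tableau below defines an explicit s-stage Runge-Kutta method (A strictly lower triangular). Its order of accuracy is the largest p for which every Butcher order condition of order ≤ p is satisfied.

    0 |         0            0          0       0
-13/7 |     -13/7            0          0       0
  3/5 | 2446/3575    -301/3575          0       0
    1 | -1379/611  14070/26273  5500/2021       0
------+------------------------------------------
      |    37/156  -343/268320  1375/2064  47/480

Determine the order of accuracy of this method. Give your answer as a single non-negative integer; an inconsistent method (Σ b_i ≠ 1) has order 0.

b = (37/156, -343/268320, 1375/2064, 47/480)
c = (0, -13/7, 3/5, 1)
Ac = (0, 0, 43/275, 30/47)
Σ b_i: 37/156·1 + (-343/268320)·1 + 1375/2064·1 + 47/480·1 = 1 ✓
b·c: (-343/268320)·(-13/7) + 1375/2064·3/5 + 47/480·1 = 1/2 ✓
b·c²: (-343/268320)·169/49 + 1375/2064·9/25 + 47/480·1 = 1/3 ✓
b·Ac: 1375/2064·43/275 + 47/480·30/47 = 1/6 ✓
b·c³: (-343/268320)·(-2197/343) + 1375/2064·27/125 + 47/480·1 = 1/4 ✓
b·(c∘Ac): 1375/2064·129/1375 + 47/480·30/47 = 1/8 ✓
b·Ac²: 1375/2064·(-559/1925) + 47/480·930/329 = 1/12 ✓
b·A²c: 47/480·20/47 = 1/24 ✓; 4 stages ⇒ order 4.

4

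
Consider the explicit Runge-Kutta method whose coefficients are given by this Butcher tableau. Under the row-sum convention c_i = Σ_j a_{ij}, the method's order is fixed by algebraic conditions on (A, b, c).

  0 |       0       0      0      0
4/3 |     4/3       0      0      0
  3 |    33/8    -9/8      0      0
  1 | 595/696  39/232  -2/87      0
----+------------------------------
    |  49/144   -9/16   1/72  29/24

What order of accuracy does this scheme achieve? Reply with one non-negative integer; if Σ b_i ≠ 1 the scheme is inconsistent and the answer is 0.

b = (49/144, -9/16, 1/72, 29/24)
c = (0, 4/3, 3, 1)
Ac = (0, 0, -3/2, 9/58)
Σ b_i: 49/144·1 + (-9/16)·1 + 1/72·1 + 29/24·1 = 1 ✓
b·c: (-9/16)·4/3 + 1/72·3 + 29/24·1 = 1/2 ✓
b·c²: (-9/16)·16/9 + 1/72·9 + 29/24·1 = 1/3 ✓
b·Ac: 1/72·(-3/2) + 29/24·9/58 = 1/6 ✓
b·c³: (-9/16)·64/27 + 1/72·27 + 29/24·1 = 1/4 ✓
b·(c∘Ac): 1/72·(-9/2) + 29/24·9/58 = 1/8 ✓
b·Ac²: 1/72·(-2) + 29/24·8/87 = 1/12 ✓
b·A²c: 29/24·1/29 = 1/24 ✓; 4 stages ⇒ order 4.

4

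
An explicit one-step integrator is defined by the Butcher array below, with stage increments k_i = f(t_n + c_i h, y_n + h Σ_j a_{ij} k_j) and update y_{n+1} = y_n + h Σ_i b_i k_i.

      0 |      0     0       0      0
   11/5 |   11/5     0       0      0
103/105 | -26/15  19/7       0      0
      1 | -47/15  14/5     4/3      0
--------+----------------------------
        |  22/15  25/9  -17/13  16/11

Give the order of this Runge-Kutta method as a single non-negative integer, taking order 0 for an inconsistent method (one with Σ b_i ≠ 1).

0

b = (22/15, 25/9, -17/13, 16/11)
c = (0, 11/5, 103/105, 1)
Ac = (0, 0, 209/35, 11762/1575)
Σ b_i: 22/15·1 + 25/9·1 + (-17/13)·1 + 16/11·1 = 28258/6435 ≠ 1 ⇒ order 0.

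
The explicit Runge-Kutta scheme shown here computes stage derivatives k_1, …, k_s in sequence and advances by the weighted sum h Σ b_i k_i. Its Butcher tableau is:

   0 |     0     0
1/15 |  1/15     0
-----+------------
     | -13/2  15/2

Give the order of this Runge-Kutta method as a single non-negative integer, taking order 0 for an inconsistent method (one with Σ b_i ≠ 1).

b = (-13/2, 15/2)
c = (0, 1/15)
Σ b_i: (-13/2)·1 + 15/2·1 = 1 ✓
b·c: 15/2·1/15 = 1/2 ✓; 2 stages ⇒ order 2.

2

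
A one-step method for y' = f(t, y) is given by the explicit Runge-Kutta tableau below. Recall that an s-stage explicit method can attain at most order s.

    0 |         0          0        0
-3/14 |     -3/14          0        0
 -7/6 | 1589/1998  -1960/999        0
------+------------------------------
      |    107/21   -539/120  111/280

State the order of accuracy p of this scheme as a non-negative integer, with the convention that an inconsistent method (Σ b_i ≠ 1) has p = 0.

b = (107/21, -539/120, 111/280)
c = (0, -3/14, -7/6)
Ac = (0, 0, 140/333)
Σ b_i: 107/21·1 + (-539/120)·1 + 111/280·1 = 1 ✓
b·c: (-539/120)·(-3/14) + 111/280·(-7/6) = 1/2 ✓
b·c²: (-539/120)·9/196 + 111/280·49/36 = 1/3 ✓
b·Ac: 111/280·140/333 = 1/6 ✓; 3 stages ⇒ order 3.

3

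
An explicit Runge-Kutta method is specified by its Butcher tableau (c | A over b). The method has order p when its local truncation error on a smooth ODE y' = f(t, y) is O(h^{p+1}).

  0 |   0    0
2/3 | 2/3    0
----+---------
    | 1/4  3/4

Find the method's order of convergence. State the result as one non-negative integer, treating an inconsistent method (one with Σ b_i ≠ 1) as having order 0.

2

b = (1/4, 3/4)
c = (0, 2/3)
Σ b_i: 1/4·1 + 3/4·1 = 1 ✓
b·c: 3/4·2/3 = 1/2 ✓; 2 stages ⇒ order 2.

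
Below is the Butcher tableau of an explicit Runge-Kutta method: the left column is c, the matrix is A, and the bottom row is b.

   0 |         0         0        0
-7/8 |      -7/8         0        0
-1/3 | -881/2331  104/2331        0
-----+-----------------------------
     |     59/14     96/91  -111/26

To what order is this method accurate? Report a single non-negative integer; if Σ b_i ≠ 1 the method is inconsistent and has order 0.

3

b = (59/14, 96/91, -111/26)
c = (0, -7/8, -1/3)
Ac = (0, 0, -13/333)
Σ b_i: 59/14·1 + 96/91·1 + (-111/26)·1 = 1 ✓
b·c: 96/91·(-7/8) + (-111/26)·(-1/3) = 1/2 ✓
b·c²: 96/91·49/64 + (-111/26)·1/9 = 1/3 ✓
b·Ac: (-111/26)·(-13/333) = 1/6 ✓; 3 stages ⇒ order 3.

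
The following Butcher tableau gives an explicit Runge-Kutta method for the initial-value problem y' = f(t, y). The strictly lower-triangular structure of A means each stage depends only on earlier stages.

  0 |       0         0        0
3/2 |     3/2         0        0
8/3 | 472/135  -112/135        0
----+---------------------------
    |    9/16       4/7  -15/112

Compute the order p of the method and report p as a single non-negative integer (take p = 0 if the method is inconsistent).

b = (9/16, 4/7, -15/112)
c = (0, 3/2, 8/3)
Ac = (0, 0, -56/45)
Σ b_i: 9/16·1 + 4/7·1 + (-15/112)·1 = 1 ✓
b·c: 4/7·3/2 + (-15/112)·8/3 = 1/2 ✓
b·c²: 4/7·9/4 + (-15/112)·64/9 = 1/3 ✓
b·Ac: (-15/112)·(-56/45) = 1/6 ✓; 3 stages ⇒ order 3.

3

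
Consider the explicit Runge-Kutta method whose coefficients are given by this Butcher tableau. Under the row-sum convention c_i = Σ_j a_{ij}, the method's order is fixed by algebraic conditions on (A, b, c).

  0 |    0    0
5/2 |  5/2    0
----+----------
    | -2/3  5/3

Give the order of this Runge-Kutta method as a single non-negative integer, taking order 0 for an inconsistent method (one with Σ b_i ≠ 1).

b = (-2/3, 5/3)
c = (0, 5/2)
Σ b_i: (-2/3)·1 + 5/3·1 = 1 ✓
b·c: 5/3·5/2 = 25/6 ≠ 1/2 ⇒ order 1.

1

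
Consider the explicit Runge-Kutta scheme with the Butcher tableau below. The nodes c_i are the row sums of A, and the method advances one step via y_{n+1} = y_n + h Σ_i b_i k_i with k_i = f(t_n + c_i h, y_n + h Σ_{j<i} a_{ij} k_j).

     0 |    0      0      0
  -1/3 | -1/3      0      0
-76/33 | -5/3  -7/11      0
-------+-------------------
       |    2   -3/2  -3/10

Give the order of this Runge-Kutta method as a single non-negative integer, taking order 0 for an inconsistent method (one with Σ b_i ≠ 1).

0

b = (2, -3/2, -3/10)
c = (0, -1/3, -76/33)
Ac = (0, 0, 7/33)
Σ b_i: 2·1 + (-3/2)·1 + (-3/10)·1 = 1/5 ≠ 1 ⇒ order 0.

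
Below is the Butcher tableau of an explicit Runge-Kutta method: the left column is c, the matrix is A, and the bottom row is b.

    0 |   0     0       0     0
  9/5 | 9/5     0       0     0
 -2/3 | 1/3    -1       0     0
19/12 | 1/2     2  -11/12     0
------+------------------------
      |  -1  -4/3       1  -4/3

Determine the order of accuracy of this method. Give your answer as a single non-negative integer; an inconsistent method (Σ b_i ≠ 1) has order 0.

b = (-1, -4/3, 1, -4/3)
c = (0, 9/5, -2/3, 19/12)
Ac = (0, 0, -9/5, 379/90)
Σ b_i: (-1)·1 + (-4/3)·1 + 1·1 + (-4/3)·1 = -8/3 ≠ 1 ⇒ order 0.

0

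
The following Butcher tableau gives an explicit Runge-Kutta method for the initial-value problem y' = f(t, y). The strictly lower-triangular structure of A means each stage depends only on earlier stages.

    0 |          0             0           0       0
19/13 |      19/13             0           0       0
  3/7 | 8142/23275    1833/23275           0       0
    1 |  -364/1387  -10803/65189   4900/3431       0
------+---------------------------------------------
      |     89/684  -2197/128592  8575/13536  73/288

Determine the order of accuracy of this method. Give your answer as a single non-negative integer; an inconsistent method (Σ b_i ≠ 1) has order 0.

4

b = (89/684, -2197/128592, 8575/13536, 73/288)
c = (0, 19/13, 3/7, 1)
Ac = (0, 0, 141/1225, 27/73)
Σ b_i: 89/684·1 + (-2197/128592)·1 + 8575/13536·1 + 73/288·1 = 1 ✓
b·c: (-2197/128592)·19/13 + 8575/13536·3/7 + 73/288·1 = 1/2 ✓
b·c²: (-2197/128592)·361/169 + 8575/13536·9/49 + 73/288·1 = 1/3 ✓
b·Ac: 8575/13536·141/1225 + 73/288·27/73 = 1/6 ✓
b·c³: (-2197/128592)·6859/2197 + 8575/13536·27/343 + 73/288·1 = 1/4 ✓
b·(c∘Ac): 8575/13536·423/8575 + 73/288·27/73 = 1/8 ✓
b·Ac²: 8575/13536·2679/15925 + 73/288·(-87/949) = 1/12 ✓
b·A²c: 73/288·12/73 = 1/24 ✓; 4 stages ⇒ order 4.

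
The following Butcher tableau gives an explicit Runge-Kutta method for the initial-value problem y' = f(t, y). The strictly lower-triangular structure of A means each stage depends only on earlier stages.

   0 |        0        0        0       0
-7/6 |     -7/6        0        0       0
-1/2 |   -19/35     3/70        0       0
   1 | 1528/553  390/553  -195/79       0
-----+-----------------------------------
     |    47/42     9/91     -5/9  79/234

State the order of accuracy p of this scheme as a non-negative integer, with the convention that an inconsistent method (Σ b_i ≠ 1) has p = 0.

b = (47/42, 9/91, -5/9, 79/234)
c = (0, -7/6, -1/2, 1)
Ac = (0, 0, -1/20, 65/158)
Σ b_i: 47/42·1 + 9/91·1 + (-5/9)·1 + 79/234·1 = 1 ✓
b·c: 9/91·(-7/6) + (-5/9)·(-1/2) + 79/234·1 = 1/2 ✓
b·c²: 9/91·49/36 + (-5/9)·1/4 + 79/234·1 = 1/3 ✓
b·Ac: (-5/9)·(-1/20) + 79/234·65/158 = 1/6 ✓
b·c³: 9/91·(-343/216) + (-5/9)·(-1/8) + 79/234·1 = 1/4 ✓
b·(c∘Ac): (-5/9)·1/40 + 79/234·65/158 = 1/8 ✓
b·Ac²: (-5/9)·7/120 + 79/234·325/948 = 1/12 ✓
b·A²c: 79/234·39/316 = 1/24 ✓; 4 stages ⇒ order 4.

4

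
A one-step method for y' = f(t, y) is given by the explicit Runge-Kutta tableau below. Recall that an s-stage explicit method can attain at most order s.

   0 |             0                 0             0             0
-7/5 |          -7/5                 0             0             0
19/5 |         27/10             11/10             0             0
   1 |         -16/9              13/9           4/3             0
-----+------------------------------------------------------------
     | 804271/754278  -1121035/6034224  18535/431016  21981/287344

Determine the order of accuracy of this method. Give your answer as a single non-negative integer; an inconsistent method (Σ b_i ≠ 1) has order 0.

b = (804271/754278, -1121035/6034224, 18535/431016, 21981/287344)
c = (0, -7/5, 19/5, 1)
Ac = (0, 0, -77/50, 137/45)
Σ b_i: 804271/754278·1 + (-1121035/6034224)·1 + 18535/431016·1 + 21981/287344·1 = 1 ✓
b·c: (-1121035/6034224)·(-7/5) + 18535/431016·19/5 + 21981/287344·1 = 1/2 ✓
b·c²: (-1121035/6034224)·49/25 + 18535/431016·361/25 + 21981/287344·1 = 1/3 ✓
b·Ac: 18535/431016·(-77/50) + 21981/287344·137/45 = 1/6 ✓
b·c³: (-1121035/6034224)·(-343/125) + 18535/431016·6859/125 + 21981/287344·1 = 1322653/448975 ≠ 1/4 ⇒ order 3.
b·(c∘Ac): 18535/431016·(-1463/250) + 21981/287344·137/45 = -67391/3591800 ≠ 1/8
b·Ac²: 18535/431016·539/250 + 21981/287344·4969/225 = 2400371/1346925 ≠ 1/12
b·A²c: 21981/287344·(-154/75) = -564179/3591800 ≠ 1/24

3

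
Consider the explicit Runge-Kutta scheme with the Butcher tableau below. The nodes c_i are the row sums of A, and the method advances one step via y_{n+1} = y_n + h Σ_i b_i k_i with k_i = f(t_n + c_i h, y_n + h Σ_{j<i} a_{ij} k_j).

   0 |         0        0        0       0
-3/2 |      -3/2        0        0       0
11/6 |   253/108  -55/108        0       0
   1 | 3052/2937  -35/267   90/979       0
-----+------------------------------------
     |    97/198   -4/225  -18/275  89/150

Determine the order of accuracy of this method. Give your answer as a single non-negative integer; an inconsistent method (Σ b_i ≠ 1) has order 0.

4

b = (97/198, -4/225, -18/275, 89/150)
c = (0, -3/2, 11/6, 1)
Ac = (0, 0, 55/72, 65/178)
Σ b_i: 97/198·1 + (-4/225)·1 + (-18/275)·1 + 89/150·1 = 1 ✓
b·c: (-4/225)·(-3/2) + (-18/275)·11/6 + 89/150·1 = 1/2 ✓
b·c²: (-4/225)·9/4 + (-18/275)·121/36 + 89/150·1 = 1/3 ✓
b·Ac: (-18/275)·55/72 + 89/150·65/178 = 1/6 ✓
b·c³: (-4/225)·(-27/8) + (-18/275)·1331/216 + 89/150·1 = 1/4 ✓
b·(c∘Ac): (-18/275)·605/432 + 89/150·65/178 = 1/8 ✓
b·Ac²: (-18/275)·(-55/48) + 89/150·5/356 = 1/12 ✓
b·A²c: 89/150·25/356 = 1/24 ✓; 4 stages ⇒ order 4.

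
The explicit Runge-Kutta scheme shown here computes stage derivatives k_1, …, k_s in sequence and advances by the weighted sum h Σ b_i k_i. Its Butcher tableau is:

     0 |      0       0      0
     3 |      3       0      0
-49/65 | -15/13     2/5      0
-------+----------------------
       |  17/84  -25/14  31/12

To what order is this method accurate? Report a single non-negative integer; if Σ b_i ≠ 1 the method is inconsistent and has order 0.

b = (17/84, -25/14, 31/12)
c = (0, 3, -49/65)
Ac = (0, 0, 6/5)
Σ b_i: 17/84·1 + (-25/14)·1 + 31/12·1 = 1 ✓
b·c: (-25/14)·3 + 31/12·(-49/65) = -39883/5460 ≠ 1/2 ⇒ order 1.

1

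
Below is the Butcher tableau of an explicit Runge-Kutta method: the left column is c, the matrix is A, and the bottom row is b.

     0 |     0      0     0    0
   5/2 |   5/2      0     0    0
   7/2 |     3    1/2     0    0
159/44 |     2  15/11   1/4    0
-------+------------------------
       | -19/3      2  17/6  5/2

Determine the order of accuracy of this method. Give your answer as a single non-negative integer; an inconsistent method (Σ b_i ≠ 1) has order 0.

1

b = (-19/3, 2, 17/6, 5/2)
c = (0, 5/2, 7/2, 159/44)
Ac = (0, 0, 5/4, 377/88)
Σ b_i: (-19/3)·1 + 2·1 + 17/6·1 + 5/2·1 = 1 ✓
b·c: 2·5/2 + 17/6·7/2 + 5/2·159/44 = 6323/264 ≠ 1/2 ⇒ order 1.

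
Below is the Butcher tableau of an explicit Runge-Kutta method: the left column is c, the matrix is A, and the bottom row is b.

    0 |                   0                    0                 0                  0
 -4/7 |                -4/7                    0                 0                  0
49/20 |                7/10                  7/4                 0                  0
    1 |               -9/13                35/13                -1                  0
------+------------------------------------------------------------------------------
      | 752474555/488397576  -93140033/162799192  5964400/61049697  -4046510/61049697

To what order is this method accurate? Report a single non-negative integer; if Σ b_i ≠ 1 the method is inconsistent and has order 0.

3

b = (752474555/488397576, -93140033/162799192, 5964400/61049697, -4046510/61049697)
c = (0, -4/7, 49/20, 1)
Ac = (0, 0, -1, -1037/260)
Σ b_i: 752474555/488397576·1 + (-93140033/162799192)·1 + 5964400/61049697·1 + (-4046510/61049697)·1 = 1 ✓
b·c: (-93140033/162799192)·(-4/7) + 5964400/61049697·49/20 + (-4046510/61049697)·1 = 1/2 ✓
b·c²: (-93140033/162799192)·16/49 + 5964400/61049697·2401/400 + (-4046510/61049697)·1 = 1/3 ✓
b·Ac: 5964400/61049697·(-1) + (-4046510/61049697)·(-1037/260) = 1/6 ✓
b·c³: (-93140033/162799192)·(-64/343) + 5964400/61049697·117649/8000 + (-4046510/61049697)·1 = 4208576811/2848985860 ≠ 1/4 ⇒ order 3.
b·(c∘Ac): 5964400/61049697·(-49/20) + (-4046510/61049697)·(-1037/260) = 1017713/40699798 ≠ 1/8
b·Ac²: 5964400/61049697·4/7 + (-4046510/61049697)·(-186491/36400) = 6759209357/17093915160 ≠ 1/12
b·A²c: (-4046510/61049697)·1 = -4046510/61049697 ≠ 1/24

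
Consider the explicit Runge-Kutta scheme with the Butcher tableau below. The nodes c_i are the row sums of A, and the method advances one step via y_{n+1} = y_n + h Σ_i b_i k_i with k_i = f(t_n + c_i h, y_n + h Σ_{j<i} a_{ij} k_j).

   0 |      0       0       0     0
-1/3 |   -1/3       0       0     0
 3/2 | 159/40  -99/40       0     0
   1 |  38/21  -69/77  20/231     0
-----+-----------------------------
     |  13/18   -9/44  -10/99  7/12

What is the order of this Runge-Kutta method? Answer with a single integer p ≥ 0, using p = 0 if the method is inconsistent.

4

b = (13/18, -9/44, -10/99, 7/12)
c = (0, -1/3, 3/2, 1)
Ac = (0, 0, 33/40, 3/7)
Σ b_i: 13/18·1 + (-9/44)·1 + (-10/99)·1 + 7/12·1 = 1 ✓
b·c: (-9/44)·(-1/3) + (-10/99)·3/2 + 7/12·1 = 1/2 ✓
b·c²: (-9/44)·1/9 + (-10/99)·9/4 + 7/12·1 = 1/3 ✓
b·Ac: (-10/99)·33/40 + 7/12·3/7 = 1/6 ✓
b·c³: (-9/44)·(-1/27) + (-10/99)·27/8 + 7/12·1 = 1/4 ✓
b·(c∘Ac): (-10/99)·99/80 + 7/12·3/7 = 1/8 ✓
b·Ac²: (-10/99)·(-11/40) + 7/12·2/21 = 1/12 ✓
b·A²c: 7/12·1/14 = 1/24 ✓; 4 stages ⇒ order 4.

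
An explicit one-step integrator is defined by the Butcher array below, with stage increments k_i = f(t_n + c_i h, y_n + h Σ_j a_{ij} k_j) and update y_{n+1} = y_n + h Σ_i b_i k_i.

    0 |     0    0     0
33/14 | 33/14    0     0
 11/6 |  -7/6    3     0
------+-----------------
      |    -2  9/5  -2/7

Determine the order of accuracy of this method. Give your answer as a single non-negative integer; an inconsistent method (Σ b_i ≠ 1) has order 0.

0

b = (-2, 9/5, -2/7)
c = (0, 33/14, 11/6)
Ac = (0, 0, 99/14)
Σ b_i: (-2)·1 + 9/5·1 + (-2/7)·1 = -17/35 ≠ 1 ⇒ order 0.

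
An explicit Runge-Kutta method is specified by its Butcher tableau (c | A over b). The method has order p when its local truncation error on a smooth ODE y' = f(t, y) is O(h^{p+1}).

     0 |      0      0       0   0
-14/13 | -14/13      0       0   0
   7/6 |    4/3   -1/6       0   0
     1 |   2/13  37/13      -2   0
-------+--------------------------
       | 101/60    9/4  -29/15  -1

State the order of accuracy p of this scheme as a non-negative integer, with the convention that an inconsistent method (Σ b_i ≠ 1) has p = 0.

1

b = (101/60, 9/4, -29/15, -1)
c = (0, -14/13, 7/6, 1)
Ac = (0, 0, 7/39, -2737/507)
Σ b_i: 101/60·1 + 9/4·1 + (-29/15)·1 + (-1)·1 = 1 ✓
b·c: 9/4·(-14/13) + (-29/15)·7/6 + (-1)·1 = -3322/585 ≠ 1/2 ⇒ order 1.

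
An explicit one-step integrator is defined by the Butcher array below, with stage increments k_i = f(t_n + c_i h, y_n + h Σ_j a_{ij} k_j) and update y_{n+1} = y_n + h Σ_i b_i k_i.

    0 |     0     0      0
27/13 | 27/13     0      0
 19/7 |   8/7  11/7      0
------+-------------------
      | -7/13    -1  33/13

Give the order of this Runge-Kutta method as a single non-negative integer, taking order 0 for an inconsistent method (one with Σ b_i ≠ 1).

b = (-7/13, -1, 33/13)
c = (0, 27/13, 19/7)
Ac = (0, 0, 297/91)
Σ b_i: (-7/13)·1 + (-1)·1 + 33/13·1 = 1 ✓
b·c: (-1)·27/13 + 33/13·19/7 = 438/91 ≠ 1/2 ⇒ order 1.

1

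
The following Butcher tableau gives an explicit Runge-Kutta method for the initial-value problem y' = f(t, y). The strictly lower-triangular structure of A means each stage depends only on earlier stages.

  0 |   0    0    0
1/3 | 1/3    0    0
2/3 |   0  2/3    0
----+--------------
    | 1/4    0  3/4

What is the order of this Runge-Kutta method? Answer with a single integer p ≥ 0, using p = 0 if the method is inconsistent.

b = (1/4, 0, 3/4)
c = (0, 1/3, 2/3)
Ac = (0, 0, 2/9)
Σ b_i: 1/4·1 + 3/4·1 = 1 ✓
b·c: 3/4·2/3 = 1/2 ✓
b·c²: 3/4·4/9 = 1/3 ✓
b·Ac: 3/4·2/9 = 1/6 ✓; 3 stages ⇒ order 3.

3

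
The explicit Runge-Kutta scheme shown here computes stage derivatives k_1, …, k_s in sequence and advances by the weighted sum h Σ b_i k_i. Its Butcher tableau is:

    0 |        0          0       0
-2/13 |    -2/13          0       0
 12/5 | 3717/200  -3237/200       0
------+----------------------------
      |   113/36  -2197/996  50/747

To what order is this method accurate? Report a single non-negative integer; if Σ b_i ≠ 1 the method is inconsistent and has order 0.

b = (113/36, -2197/996, 50/747)
c = (0, -2/13, 12/5)
Ac = (0, 0, 249/100)
Σ b_i: 113/36·1 + (-2197/996)·1 + 50/747·1 = 1 ✓
b·c: (-2197/996)·(-2/13) + 50/747·12/5 = 1/2 ✓
b·c²: (-2197/996)·4/169 + 50/747·144/25 = 1/3 ✓
b·Ac: 50/747·249/100 = 1/6 ✓; 3 stages ⇒ order 3.

3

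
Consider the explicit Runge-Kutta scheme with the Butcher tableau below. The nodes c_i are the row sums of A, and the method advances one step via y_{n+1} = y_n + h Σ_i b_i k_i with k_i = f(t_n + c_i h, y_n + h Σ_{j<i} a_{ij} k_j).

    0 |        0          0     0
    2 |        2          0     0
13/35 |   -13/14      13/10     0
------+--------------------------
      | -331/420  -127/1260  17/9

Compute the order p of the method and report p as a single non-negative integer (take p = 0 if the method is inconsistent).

b = (-331/420, -127/1260, 17/9)
c = (0, 2, 13/35)
Ac = (0, 0, 13/5)
Σ b_i: (-331/420)·1 + (-127/1260)·1 + 17/9·1 = 1 ✓
b·c: (-127/1260)·2 + 17/9·13/35 = 1/2 ✓
b·c²: (-127/1260)·4 + 17/9·169/1225 = -524/3675 ≠ 1/3 ⇒ order 2.
b·Ac: 17/9·13/5 = 221/45 ≠ 1/6

2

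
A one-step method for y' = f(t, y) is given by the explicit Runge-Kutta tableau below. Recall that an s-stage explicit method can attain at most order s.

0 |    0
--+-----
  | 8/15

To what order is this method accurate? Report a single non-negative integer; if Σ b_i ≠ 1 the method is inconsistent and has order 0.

b = (8/15)
c = (0)
Σ b_i: 8/15·1 = 8/15 ≠ 1 ⇒ order 0.

0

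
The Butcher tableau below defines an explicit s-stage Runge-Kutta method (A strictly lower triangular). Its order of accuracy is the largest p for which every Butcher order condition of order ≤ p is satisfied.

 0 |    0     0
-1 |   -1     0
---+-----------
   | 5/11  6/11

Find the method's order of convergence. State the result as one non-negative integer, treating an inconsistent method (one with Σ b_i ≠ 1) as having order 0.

b = (5/11, 6/11)
c = (0, -1)
Σ b_i: 5/11·1 + 6/11·1 = 1 ✓
b·c: 6/11·(-1) = -6/11 ≠ 1/2 ⇒ order 1.

1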